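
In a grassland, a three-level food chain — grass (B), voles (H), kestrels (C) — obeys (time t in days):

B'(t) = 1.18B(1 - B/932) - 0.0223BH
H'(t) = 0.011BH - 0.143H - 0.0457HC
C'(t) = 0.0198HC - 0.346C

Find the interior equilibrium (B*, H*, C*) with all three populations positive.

B* ≈ 624, H* ≈ 17.5, C* ≈ 147

From dC/dt = 0: 0.0198H* = 0.346, so H* = 17.5.
From dB/dt = 0: 1.18(1 - B*/932) = 0.0223·17.5, giving B* = 932·(1 - 0.33) = 624.
From dH/dt = 0: 0.011·624 - 0.143 = 0.0457C*, so C* = 6.72/0.0457 = 147.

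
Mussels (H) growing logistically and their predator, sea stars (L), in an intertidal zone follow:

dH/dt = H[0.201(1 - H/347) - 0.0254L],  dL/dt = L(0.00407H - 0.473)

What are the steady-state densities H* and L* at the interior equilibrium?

From dL/dt = 0 with L > 0: 0.00407H* = 0.473, so H* = 116.
Substitute into dH/dt = 0: 0.201(1 - 116/347) = 0.0254L*.
The bracket is 0.665, giving L* = 0.134/0.0254 = 5.26.

H* ≈ 116, L* ≈ 5.26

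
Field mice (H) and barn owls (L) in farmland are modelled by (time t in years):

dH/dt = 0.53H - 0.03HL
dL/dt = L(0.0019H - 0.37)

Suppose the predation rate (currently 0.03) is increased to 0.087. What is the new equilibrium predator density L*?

L* ≈ 6.09

At the interior fixed point, setting dH/dt = 0 with H > 0 fixes L* = (prey growth rate)/(HL coefficient) — independent of the other coefficients.
With the change, L* = 0.53/0.087 = 6.09; it falls from 17.7.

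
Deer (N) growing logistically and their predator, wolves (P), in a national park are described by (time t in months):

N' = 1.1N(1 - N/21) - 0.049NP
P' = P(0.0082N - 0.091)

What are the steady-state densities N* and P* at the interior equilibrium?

N* ≈ 11.1, P* ≈ 10.6

From dP/dt = 0 with P > 0: 0.0082N* = 0.091, so N* = 11.1.
Substitute into dN/dt = 0: 1.1(1 - 11.1/21) = 0.049P*.
The bracket is 0.472, giving P* = 0.519/0.049 = 10.6.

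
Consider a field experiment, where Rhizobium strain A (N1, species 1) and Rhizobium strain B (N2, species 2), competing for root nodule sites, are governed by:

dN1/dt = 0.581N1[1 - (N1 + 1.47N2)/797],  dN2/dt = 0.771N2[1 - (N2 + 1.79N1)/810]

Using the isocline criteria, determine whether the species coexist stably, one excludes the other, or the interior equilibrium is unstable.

Compare the nullcline intercepts: K1/α12 = 797/1.47 = 542 < K2 = 810; K2/α21 = 810/1.79 = 453 < K1 = 797.
Since both are reversed, neither can invade when rare; the interior point is a saddle.

unstable coexistence (outcome depends on initial conditions)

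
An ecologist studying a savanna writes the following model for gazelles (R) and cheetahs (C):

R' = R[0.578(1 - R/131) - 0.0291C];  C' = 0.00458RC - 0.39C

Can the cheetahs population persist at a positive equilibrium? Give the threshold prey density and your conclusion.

Threshold R = 85.2; K > 85.2, so yes, the predator persists.

The predator equation gives dC/dt > 0 only when R > 0.39/0.00458 = 85.2.
Without the predator, R → K = 131. Since 131 > 85.2, the predator can invade and persist.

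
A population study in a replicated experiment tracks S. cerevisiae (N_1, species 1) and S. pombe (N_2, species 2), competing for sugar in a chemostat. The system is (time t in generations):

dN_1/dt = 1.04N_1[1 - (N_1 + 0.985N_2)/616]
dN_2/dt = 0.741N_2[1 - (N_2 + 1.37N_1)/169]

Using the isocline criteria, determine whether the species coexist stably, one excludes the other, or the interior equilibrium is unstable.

Compare the nullcline intercepts: K1/α12 = 616/0.985 = 625 > K2 = 169; K2/α21 = 169/1.37 = 123 < K1 = 616.
Since the inequalities point opposite ways, species 1 can invade but species 2 cannot.

species 1 excludes species 2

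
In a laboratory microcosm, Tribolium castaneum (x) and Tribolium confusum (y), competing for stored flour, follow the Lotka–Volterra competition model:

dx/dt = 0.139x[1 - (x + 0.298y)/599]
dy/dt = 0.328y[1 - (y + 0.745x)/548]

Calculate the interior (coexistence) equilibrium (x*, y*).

x* ≈ 560, y* ≈ 131

Setting both brackets to zero gives the nullclines x + 0.298y = 599 and 0.745x + y = 548.
Substituting y = 548 - 0.745x into the first: x(1 - 0.298·0.745) = 599 - 0.298·548.
So x* = 436/0.778 = 560, and then y* = 548 - 0.745·560 = 131.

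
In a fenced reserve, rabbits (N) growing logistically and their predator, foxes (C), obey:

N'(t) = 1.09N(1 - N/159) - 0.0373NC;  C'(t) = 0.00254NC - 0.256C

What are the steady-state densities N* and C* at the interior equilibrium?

From dC/dt = 0 with C > 0: 0.00254N* = 0.256, so N* = 101.
Substitute into dN/dt = 0: 1.09(1 - 101/159) = 0.0373C*.
The bracket is 0.366, giving C* = 0.399/0.0373 = 10.7.

N* ≈ 101, C* ≈ 10.7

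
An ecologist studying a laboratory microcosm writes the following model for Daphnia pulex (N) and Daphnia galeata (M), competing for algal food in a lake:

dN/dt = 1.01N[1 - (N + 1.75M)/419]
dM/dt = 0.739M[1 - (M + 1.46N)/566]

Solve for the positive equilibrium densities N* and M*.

N* ≈ 368, M* ≈ 29.4

Setting both brackets to zero gives the nullclines N + 1.75M = 419 and 1.46N + M = 566.
Substituting M = 566 - 1.46N into the first: N(1 - 1.75·1.46) = 419 - 1.75·566.
So N* = -572/-1.55 = 368, and then M* = 566 - 1.46·368 = 29.4.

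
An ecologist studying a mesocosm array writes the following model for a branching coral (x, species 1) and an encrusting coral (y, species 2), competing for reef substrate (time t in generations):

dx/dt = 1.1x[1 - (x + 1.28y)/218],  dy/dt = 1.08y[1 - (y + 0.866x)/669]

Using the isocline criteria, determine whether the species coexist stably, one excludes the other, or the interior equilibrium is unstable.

species 2 excludes species 1

Compare the nullcline intercepts: K1/α12 = 218/1.28 = 170 < K2 = 669; K2/α21 = 669/0.866 = 773 > K1 = 218.
Since the inequalities point opposite ways, species 2 can invade but species 1 cannot.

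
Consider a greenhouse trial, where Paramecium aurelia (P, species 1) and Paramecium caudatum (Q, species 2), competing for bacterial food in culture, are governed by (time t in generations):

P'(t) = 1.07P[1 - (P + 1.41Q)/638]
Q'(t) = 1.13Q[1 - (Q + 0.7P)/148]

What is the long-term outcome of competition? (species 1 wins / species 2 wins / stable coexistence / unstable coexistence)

Compare the nullcline intercepts: K1/α12 = 638/1.41 = 452 > K2 = 148; K2/α21 = 148/0.7 = 211 < K1 = 638.
Since the inequalities point opposite ways, species 1 can invade but species 2 cannot.

species 1 excludes species 2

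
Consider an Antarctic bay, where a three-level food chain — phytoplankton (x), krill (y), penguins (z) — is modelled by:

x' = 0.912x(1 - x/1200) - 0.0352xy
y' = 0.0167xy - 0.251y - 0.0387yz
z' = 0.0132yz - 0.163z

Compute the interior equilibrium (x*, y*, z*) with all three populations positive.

From dz/dt = 0: 0.0132y* = 0.163, so y* = 12.3.
From dx/dt = 0: 0.912(1 - x*/1200) = 0.0352·12.3, giving x* = 1200·(1 - 0.477) = 628.
From dy/dt = 0: 0.0167·628 - 0.251 = 0.0387z*, so z* = 10.2/0.0387 = 265.

x* ≈ 628, y* ≈ 12.3, z* ≈ 265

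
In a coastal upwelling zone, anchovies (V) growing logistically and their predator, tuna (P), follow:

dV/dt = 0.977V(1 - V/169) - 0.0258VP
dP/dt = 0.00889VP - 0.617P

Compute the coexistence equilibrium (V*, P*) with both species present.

From dP/dt = 0 with P > 0: 0.00889V* = 0.617, so V* = 69.4.
Substitute into dV/dt = 0: 0.977(1 - 69.4/169) = 0.0258P*.
The bracket is 0.589, giving P* = 0.576/0.0258 = 22.3.

V* ≈ 69.4, P* ≈ 22.3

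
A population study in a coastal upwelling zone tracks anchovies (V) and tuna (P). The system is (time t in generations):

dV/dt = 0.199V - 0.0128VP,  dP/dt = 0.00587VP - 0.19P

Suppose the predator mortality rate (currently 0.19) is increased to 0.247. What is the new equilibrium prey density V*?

V* ≈ 42.1

At the interior fixed point, setting dP/dt = 0 with P > 0 fixes V* = (predator death rate)/(VP coefficient) — independent of the other coefficients.
With the change, V* = 0.247/0.00587 = 42.1; it rises from 32.4.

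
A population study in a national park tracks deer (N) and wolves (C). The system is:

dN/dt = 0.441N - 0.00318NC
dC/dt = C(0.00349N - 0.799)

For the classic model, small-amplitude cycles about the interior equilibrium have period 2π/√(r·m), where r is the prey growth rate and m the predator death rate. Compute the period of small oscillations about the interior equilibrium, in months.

T ≈ 10.6 months

Here r = 0.441 and m = 0.799, so r·m = 0.352.
ω = √0.352 = 0.594 per month, hence T = 2π/ω ≈ 10.6 months.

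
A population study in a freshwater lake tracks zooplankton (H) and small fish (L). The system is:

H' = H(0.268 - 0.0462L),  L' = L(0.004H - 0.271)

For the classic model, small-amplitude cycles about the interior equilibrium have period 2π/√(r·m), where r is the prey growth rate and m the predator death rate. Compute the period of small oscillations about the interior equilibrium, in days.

Here r = 0.268 and m = 0.271, so r·m = 0.0726.
ω = √0.0726 = 0.269 per day, hence T = 2π/ω ≈ 23.3 days.

T ≈ 23.3 days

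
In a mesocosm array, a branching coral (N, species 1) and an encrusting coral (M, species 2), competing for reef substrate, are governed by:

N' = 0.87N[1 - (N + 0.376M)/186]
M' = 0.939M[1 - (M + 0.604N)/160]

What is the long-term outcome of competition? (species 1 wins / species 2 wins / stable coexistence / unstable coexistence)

Compare the nullcline intercepts: K1/α12 = 186/0.376 = 495 > K2 = 160; K2/α21 = 160/0.604 = 265 > K1 = 186.
Since both inequalities hold, each species can invade when rare, so the interior equilibrium is stable.

stable coexistence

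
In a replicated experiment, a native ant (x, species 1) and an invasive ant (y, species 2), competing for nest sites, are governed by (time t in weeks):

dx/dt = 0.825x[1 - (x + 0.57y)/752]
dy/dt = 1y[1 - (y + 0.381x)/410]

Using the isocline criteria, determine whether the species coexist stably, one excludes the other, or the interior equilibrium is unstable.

Compare the nullcline intercepts: K1/α12 = 752/0.57 = 1320 > K2 = 410; K2/α21 = 410/0.381 = 1080 > K1 = 752.
Since both inequalities hold, each species can invade when rare, so the interior equilibrium is stable.

stable coexistence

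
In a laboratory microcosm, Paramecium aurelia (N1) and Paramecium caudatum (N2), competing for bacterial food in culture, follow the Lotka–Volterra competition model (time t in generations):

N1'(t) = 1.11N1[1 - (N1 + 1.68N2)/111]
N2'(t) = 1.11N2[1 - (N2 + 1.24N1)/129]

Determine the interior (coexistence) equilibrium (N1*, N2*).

N1* ≈ 97.6, N2* ≈ 7.98

Setting both brackets to zero gives the nullclines N1 + 1.68N2 = 111 and 1.24N1 + N2 = 129.
Substituting N2 = 129 - 1.24N1 into the first: N1(1 - 1.68·1.24) = 111 - 1.68·129.
So N1* = -106/-1.08 = 97.6, and then N2* = 129 - 1.24·97.6 = 7.98.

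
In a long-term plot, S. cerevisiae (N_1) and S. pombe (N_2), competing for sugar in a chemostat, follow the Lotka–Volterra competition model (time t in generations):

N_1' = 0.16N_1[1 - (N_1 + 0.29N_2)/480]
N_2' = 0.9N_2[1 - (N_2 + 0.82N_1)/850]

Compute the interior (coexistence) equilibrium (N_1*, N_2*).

Setting both brackets to zero gives the nullclines N_1 + 0.29N_2 = 480 and 0.82N_1 + N_2 = 850.
Substituting N_2 = 850 - 0.82N_1 into the first: N_1(1 - 0.29·0.82) = 480 - 0.29·850.
So N_1* = 234/0.762 = 306, and then N_2* = 850 - 0.82·306 = 599.

N_1* ≈ 306, N_2* ≈ 599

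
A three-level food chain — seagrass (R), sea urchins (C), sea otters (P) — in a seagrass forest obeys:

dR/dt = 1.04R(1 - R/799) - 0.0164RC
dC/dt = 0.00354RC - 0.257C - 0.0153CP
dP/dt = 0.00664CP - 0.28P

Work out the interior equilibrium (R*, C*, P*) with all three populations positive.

R* ≈ 268, C* ≈ 42.2, P* ≈ 45.1

From dP/dt = 0: 0.00664C* = 0.28, so C* = 42.2.
From dR/dt = 0: 1.04(1 - R*/799) = 0.0164·42.2, giving R* = 799·(1 - 0.665) = 268.
From dC/dt = 0: 0.00354·268 - 0.257 = 0.0153P*, so P* = 0.691/0.0153 = 45.1.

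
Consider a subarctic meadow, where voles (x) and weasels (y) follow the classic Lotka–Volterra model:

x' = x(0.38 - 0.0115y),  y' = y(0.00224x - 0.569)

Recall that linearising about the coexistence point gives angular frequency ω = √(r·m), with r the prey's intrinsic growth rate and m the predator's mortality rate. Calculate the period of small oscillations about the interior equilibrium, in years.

T ≈ 13.5 years

Here r = 0.38 and m = 0.569, so r·m = 0.216.
ω = √0.216 = 0.465 per year, hence T = 2π/ω ≈ 13.5 years.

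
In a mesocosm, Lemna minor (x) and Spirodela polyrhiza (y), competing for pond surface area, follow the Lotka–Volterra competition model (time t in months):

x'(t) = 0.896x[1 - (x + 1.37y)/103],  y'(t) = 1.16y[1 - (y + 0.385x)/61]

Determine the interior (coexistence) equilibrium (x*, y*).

x* ≈ 41.1, y* ≈ 45.2

Setting both brackets to zero gives the nullclines x + 1.37y = 103 and 0.385x + y = 61.
Substituting y = 61 - 0.385x into the first: x(1 - 1.37·0.385) = 103 - 1.37·61.
So x* = 19.4/0.473 = 41.1, and then y* = 61 - 0.385·41.1 = 45.2.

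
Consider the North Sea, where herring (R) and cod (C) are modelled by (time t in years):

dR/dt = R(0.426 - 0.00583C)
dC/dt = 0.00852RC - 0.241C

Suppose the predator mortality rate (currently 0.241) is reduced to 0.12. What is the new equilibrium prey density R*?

R* ≈ 14.1

At the interior fixed point, setting dC/dt = 0 with C > 0 fixes R* = (predator death rate)/(RC coefficient) — independent of the other coefficients.
With the change, R* = 0.12/0.00852 = 14.1; it falls from 28.3.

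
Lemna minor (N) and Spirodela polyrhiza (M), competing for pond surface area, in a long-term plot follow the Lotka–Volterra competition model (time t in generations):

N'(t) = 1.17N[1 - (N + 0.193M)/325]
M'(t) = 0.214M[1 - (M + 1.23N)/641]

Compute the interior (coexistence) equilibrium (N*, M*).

Setting both brackets to zero gives the nullclines N + 0.193M = 325 and 1.23N + M = 641.
Substituting M = 641 - 1.23N into the first: N(1 - 0.193·1.23) = 325 - 0.193·641.
So N* = 201/0.763 = 264, and then M* = 641 - 1.23·264 = 316.

N* ≈ 264, M* ≈ 316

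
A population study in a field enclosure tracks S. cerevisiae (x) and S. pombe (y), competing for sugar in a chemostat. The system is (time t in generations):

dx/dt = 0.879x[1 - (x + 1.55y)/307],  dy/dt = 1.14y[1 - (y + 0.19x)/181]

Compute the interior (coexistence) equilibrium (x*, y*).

Setting both brackets to zero gives the nullclines x + 1.55y = 307 and 0.19x + y = 181.
Substituting y = 181 - 0.19x into the first: x(1 - 1.55·0.19) = 307 - 1.55·181.
So x* = 26.4/0.706 = 37.5, and then y* = 181 - 0.19·37.5 = 174.

x* ≈ 37.5, y* ≈ 174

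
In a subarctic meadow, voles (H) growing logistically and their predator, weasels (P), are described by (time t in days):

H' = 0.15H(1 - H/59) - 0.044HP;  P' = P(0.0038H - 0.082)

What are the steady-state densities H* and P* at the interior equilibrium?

H* ≈ 21.6, P* ≈ 2.16

From dP/dt = 0 with P > 0: 0.0038H* = 0.082, so H* = 21.6.
Substitute into dH/dt = 0: 0.15(1 - 21.6/59) = 0.044P*.
The bracket is 0.634, giving P* = 0.0951/0.044 = 2.16.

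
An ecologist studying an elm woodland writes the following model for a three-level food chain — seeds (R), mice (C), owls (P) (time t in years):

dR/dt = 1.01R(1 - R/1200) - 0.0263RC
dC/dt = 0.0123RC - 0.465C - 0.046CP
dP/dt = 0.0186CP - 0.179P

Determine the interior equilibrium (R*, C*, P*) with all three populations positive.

R* ≈ 899, C* ≈ 9.62, P* ≈ 230

From dP/dt = 0: 0.0186C* = 0.179, so C* = 9.62.
From dR/dt = 0: 1.01(1 - R*/1200) = 0.0263·9.62, giving R* = 1200·(1 - 0.251) = 899.
From dC/dt = 0: 0.0123·899 - 0.465 = 0.046P*, so P* = 10.6/0.046 = 230.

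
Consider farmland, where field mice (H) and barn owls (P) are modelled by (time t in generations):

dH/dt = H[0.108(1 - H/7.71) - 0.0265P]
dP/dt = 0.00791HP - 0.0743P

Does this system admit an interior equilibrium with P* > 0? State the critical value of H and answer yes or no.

The predator equation gives dP/dt > 0 only when H > 0.0743/0.00791 = 9.39.
Without the predator, H → K = 7.71. Since 7.71 < 9.39, the predator cannot invade.

Threshold H = 9.39; K < 9.39, so no, the predator goes extinct.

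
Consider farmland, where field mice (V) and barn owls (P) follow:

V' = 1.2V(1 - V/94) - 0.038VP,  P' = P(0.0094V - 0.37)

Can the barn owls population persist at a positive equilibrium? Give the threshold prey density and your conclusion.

Threshold V = 39.4; K > 39.4, so yes, the predator persists.

The predator equation gives dP/dt > 0 only when V > 0.37/0.0094 = 39.4.
Without the predator, V → K = 94. Since 94 > 39.4, the predator can invade and persist.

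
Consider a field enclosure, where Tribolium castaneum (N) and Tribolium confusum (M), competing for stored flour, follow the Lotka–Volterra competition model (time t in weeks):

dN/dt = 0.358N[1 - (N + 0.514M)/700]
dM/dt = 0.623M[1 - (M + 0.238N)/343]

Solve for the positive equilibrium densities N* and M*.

Setting both brackets to zero gives the nullclines N + 0.514M = 700 and 0.238N + M = 343.
Substituting M = 343 - 0.238N into the first: N(1 - 0.514·0.238) = 700 - 0.514·343.
So N* = 524/0.878 = 597, and then M* = 343 - 0.238·597 = 201.

N* ≈ 597, M* ≈ 201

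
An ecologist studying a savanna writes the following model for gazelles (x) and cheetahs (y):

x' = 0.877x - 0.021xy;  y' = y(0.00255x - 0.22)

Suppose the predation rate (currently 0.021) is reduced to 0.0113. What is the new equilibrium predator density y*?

y* ≈ 77.6

At the interior fixed point, setting dx/dt = 0 with x > 0 fixes y* = (prey growth rate)/(xy coefficient) — independent of the other coefficients.
With the change, y* = 0.877/0.0113 = 77.6; it rises from 41.8.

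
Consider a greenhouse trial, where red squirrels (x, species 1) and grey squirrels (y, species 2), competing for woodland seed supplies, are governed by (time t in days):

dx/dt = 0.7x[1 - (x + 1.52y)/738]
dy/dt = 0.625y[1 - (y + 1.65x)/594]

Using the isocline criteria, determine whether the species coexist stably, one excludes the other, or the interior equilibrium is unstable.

Compare the nullcline intercepts: K1/α12 = 738/1.52 = 486 < K2 = 594; K2/α21 = 594/1.65 = 360 < K1 = 738.
Since both are reversed, neither can invade when rare; the interior point is a saddle.

unstable coexistence (outcome depends on initial conditions)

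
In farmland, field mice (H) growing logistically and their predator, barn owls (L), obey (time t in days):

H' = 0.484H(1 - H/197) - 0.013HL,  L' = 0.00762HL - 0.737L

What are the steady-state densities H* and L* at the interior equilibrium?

H* ≈ 96.7, L* ≈ 19

From dL/dt = 0 with L > 0: 0.00762H* = 0.737, so H* = 96.7.
Substitute into dH/dt = 0: 0.484(1 - 96.7/197) = 0.013L*.
The bracket is 0.509, giving L* = 0.246/0.013 = 19.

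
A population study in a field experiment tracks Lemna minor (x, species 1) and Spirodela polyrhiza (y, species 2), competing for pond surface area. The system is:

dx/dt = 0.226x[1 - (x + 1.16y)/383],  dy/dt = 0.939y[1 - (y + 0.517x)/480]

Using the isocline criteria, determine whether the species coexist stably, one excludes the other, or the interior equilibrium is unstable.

species 2 excludes species 1

Compare the nullcline intercepts: K1/α12 = 383/1.16 = 330 < K2 = 480; K2/α21 = 480/0.517 = 928 > K1 = 383.
Since the inequalities point opposite ways, species 2 can invade but species 1 cannot.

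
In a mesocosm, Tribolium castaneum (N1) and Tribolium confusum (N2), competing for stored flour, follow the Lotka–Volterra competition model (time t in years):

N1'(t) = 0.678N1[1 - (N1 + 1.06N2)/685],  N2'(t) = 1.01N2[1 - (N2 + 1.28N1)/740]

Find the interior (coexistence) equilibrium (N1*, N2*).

N1* ≈ 279, N2* ≈ 383

Setting both brackets to zero gives the nullclines N1 + 1.06N2 = 685 and 1.28N1 + N2 = 740.
Substituting N2 = 740 - 1.28N1 into the first: N1(1 - 1.06·1.28) = 685 - 1.06·740.
So N1* = -99.4/-0.357 = 279, and then N2* = 740 - 1.28·279 = 383.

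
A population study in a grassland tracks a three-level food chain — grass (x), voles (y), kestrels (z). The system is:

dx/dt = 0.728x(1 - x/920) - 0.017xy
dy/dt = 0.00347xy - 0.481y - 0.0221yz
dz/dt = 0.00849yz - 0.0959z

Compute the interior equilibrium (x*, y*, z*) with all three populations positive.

From dz/dt = 0: 0.00849y* = 0.0959, so y* = 11.3.
From dx/dt = 0: 0.728(1 - x*/920) = 0.017·11.3, giving x* = 920·(1 - 0.264) = 677.
From dy/dt = 0: 0.00347·677 - 0.481 = 0.0221z*, so z* = 1.87/0.0221 = 84.6.

x* ≈ 677, y* ≈ 11.3, z* ≈ 84.6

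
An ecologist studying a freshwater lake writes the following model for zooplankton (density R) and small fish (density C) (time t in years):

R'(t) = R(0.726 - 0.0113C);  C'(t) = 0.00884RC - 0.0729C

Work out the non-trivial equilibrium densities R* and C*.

Set dC/dt = 0 with C > 0: 0.00884R - 0.0729 = 0, so R* = 0.0729/0.00884 = 8.25.
Set dR/dt = 0 with R > 0: 0.726 - 0.0113C = 0, so C* = 0.726/0.0113 = 64.2.

R* ≈ 8.25, C* ≈ 64.2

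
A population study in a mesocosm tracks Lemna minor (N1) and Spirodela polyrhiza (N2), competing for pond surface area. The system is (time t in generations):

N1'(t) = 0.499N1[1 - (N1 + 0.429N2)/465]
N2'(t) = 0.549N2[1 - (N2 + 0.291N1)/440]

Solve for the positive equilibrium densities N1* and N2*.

Setting both brackets to zero gives the nullclines N1 + 0.429N2 = 465 and 0.291N1 + N2 = 440.
Substituting N2 = 440 - 0.291N1 into the first: N1(1 - 0.429·0.291) = 465 - 0.429·440.
So N1* = 276/0.875 = 316, and then N2* = 440 - 0.291·316 = 348.

N1* ≈ 316, N2* ≈ 348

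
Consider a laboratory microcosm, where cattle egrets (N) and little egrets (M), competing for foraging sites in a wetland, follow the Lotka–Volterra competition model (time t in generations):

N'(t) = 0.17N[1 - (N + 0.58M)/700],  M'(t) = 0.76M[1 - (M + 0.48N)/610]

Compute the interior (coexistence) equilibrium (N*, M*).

Setting both brackets to zero gives the nullclines N + 0.58M = 700 and 0.48N + M = 610.
Substituting M = 610 - 0.48N into the first: N(1 - 0.58·0.48) = 700 - 0.58·610.
So N* = 346/0.722 = 480, and then M* = 610 - 0.48·480 = 380.

N* ≈ 480, M* ≈ 380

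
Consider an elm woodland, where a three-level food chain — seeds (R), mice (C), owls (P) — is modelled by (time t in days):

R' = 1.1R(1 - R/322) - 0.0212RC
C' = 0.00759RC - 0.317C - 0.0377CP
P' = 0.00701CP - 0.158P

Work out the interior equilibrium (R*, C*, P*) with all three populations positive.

From dP/dt = 0: 0.00701C* = 0.158, so C* = 22.5.
From dR/dt = 0: 1.1(1 - R*/322) = 0.0212·22.5, giving R* = 322·(1 - 0.434) = 182.
From dC/dt = 0: 0.00759·182 - 0.317 = 0.0377P*, so P* = 1.07/0.0377 = 28.3.

R* ≈ 182, C* ≈ 22.5, P* ≈ 28.3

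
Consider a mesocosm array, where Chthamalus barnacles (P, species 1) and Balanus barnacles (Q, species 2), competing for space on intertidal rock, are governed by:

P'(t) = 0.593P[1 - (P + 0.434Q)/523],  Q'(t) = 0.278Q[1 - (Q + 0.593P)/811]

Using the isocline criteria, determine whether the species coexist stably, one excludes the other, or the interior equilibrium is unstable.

stable coexistence

Compare the nullcline intercepts: K1/α12 = 523/0.434 = 1210 > K2 = 811; K2/α21 = 811/0.593 = 1370 > K1 = 523.
Since both inequalities hold, each species can invade when rare, so the interior equilibrium is stable.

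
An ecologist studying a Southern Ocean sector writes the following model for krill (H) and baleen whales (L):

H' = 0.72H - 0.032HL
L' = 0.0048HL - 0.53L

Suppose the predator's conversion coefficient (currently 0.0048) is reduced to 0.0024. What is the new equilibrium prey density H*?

At the interior fixed point, setting dL/dt = 0 with L > 0 fixes H* = (predator death rate)/(HL coefficient) — independent of the other coefficients.
With the change, H* = 0.53/0.0024 = 221; it rises from 110.

H* ≈ 221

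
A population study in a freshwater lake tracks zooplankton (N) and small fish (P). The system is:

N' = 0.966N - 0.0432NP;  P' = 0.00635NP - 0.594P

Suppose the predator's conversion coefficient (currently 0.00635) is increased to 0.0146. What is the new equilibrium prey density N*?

N* ≈ 40.7

At the interior fixed point, setting dP/dt = 0 with P > 0 fixes N* = (predator death rate)/(NP coefficient) — independent of the other coefficients.
With the change, N* = 0.594/0.0146 = 40.7; it falls from 93.5.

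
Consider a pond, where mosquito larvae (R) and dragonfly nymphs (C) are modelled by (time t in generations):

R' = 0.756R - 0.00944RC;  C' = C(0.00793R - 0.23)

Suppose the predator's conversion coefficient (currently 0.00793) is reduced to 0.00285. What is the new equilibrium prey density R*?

At the interior fixed point, setting dC/dt = 0 with C > 0 fixes R* = (predator death rate)/(RC coefficient) — independent of the other coefficients.
With the change, R* = 0.23/0.00285 = 80.7; it rises from 29.

R* ≈ 80.7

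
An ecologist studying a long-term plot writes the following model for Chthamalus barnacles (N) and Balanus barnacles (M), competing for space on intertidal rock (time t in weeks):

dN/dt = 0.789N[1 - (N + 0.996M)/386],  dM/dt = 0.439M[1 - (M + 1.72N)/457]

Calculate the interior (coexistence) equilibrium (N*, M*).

Setting both brackets to zero gives the nullclines N + 0.996M = 386 and 1.72N + M = 457.
Substituting M = 457 - 1.72N into the first: N(1 - 0.996·1.72) = 386 - 0.996·457.
So N* = -69.2/-0.713 = 97, and then M* = 457 - 1.72·97 = 290.

N* ≈ 97, M* ≈ 290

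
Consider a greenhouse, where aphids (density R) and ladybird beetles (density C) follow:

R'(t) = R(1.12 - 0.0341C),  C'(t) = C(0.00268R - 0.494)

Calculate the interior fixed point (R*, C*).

Set dC/dt = 0 with C > 0: 0.00268R - 0.494 = 0, so R* = 0.494/0.00268 = 184.
Set dR/dt = 0 with R > 0: 1.12 - 0.0341C = 0, so C* = 1.12/0.0341 = 32.8.

R* ≈ 184, C* ≈ 32.8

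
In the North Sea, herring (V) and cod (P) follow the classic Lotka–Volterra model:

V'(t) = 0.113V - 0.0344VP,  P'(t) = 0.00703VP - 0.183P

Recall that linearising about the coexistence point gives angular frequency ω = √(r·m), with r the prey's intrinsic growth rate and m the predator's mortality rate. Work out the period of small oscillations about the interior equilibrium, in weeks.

T ≈ 43.7 weeks

Here r = 0.113 and m = 0.183, so r·m = 0.0207.
ω = √0.0207 = 0.144 per week, hence T = 2π/ω ≈ 43.7 weeks.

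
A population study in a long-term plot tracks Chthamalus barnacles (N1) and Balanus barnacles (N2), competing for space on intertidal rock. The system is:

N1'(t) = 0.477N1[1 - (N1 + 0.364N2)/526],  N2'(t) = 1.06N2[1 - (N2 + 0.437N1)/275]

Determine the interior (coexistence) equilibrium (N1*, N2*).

Setting both brackets to zero gives the nullclines N1 + 0.364N2 = 526 and 0.437N1 + N2 = 275.
Substituting N2 = 275 - 0.437N1 into the first: N1(1 - 0.364·0.437) = 526 - 0.364·275.
So N1* = 426/0.841 = 506, and then N2* = 275 - 0.437·506 = 53.7.

N1* ≈ 506, N2* ≈ 53.7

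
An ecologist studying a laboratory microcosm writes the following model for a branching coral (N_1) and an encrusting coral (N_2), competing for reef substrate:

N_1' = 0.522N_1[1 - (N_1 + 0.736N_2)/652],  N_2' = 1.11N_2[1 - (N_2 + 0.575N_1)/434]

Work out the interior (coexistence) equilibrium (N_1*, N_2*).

Setting both brackets to zero gives the nullclines N_1 + 0.736N_2 = 652 and 0.575N_1 + N_2 = 434.
Substituting N_2 = 434 - 0.575N_1 into the first: N_1(1 - 0.736·0.575) = 652 - 0.736·434.
So N_1* = 333/0.577 = 577, and then N_2* = 434 - 0.575·577 = 102.

N_1* ≈ 577, N_2* ≈ 102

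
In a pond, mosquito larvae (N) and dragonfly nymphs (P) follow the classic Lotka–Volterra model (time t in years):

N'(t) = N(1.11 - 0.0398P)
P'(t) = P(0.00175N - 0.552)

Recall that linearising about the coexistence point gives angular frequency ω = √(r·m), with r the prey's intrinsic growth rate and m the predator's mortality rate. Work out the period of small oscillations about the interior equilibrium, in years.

T ≈ 8.03 years

Here r = 1.11 and m = 0.552, so r·m = 0.613.
ω = √0.613 = 0.783 per year, hence T = 2π/ω ≈ 8.03 years.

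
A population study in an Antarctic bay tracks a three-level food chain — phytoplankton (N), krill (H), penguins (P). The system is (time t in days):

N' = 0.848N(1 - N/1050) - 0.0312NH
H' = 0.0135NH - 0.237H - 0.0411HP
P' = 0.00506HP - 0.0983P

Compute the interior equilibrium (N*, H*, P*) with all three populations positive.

From dP/dt = 0: 0.00506H* = 0.0983, so H* = 19.4.
From dN/dt = 0: 0.848(1 - N*/1050) = 0.0312·19.4, giving N* = 1050·(1 - 0.715) = 299.
From dH/dt = 0: 0.0135·299 - 0.237 = 0.0411P*, so P* = 3.81/0.0411 = 92.6.

N* ≈ 299, H* ≈ 19.4, P* ≈ 92.6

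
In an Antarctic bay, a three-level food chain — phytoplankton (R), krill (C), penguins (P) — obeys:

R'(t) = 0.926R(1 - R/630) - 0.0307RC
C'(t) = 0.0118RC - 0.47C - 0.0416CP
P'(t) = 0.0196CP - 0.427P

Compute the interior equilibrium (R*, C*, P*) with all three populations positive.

From dP/dt = 0: 0.0196C* = 0.427, so C* = 21.8.
From dR/dt = 0: 0.926(1 - R*/630) = 0.0307·21.8, giving R* = 630·(1 - 0.722) = 175.
From dC/dt = 0: 0.0118·175 - 0.47 = 0.0416P*, so P* = 1.59/0.0416 = 38.3.

R* ≈ 175, C* ≈ 21.8, P* ≈ 38.3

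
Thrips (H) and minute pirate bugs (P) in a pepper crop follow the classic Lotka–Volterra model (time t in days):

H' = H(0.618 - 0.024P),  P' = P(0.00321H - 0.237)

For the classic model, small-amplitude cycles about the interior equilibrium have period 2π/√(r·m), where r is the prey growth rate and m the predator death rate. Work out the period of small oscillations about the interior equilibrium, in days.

T ≈ 16.4 days

Here r = 0.618 and m = 0.237, so r·m = 0.146.
ω = √0.146 = 0.383 per day, hence T = 2π/ω ≈ 16.4 days.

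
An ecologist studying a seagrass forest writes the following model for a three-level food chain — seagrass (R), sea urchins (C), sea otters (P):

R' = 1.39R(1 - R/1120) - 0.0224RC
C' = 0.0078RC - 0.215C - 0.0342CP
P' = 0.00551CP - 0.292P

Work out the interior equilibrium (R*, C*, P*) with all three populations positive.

From dP/dt = 0: 0.00551C* = 0.292, so C* = 53.
From dR/dt = 0: 1.39(1 - R*/1120) = 0.0224·53, giving R* = 1120·(1 - 0.854) = 164.
From dC/dt = 0: 0.0078·164 - 0.215 = 0.0342P*, so P* = 1.06/0.0342 = 31.

R* ≈ 164, C* ≈ 53, P* ≈ 31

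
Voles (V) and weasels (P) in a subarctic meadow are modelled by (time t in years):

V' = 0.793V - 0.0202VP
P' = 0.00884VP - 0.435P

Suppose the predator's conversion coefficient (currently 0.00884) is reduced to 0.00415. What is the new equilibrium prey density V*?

At the interior fixed point, setting dP/dt = 0 with P > 0 fixes V* = (predator death rate)/(VP coefficient) — independent of the other coefficients.
With the change, V* = 0.435/0.00415 = 105; it rises from 49.2.

V* ≈ 105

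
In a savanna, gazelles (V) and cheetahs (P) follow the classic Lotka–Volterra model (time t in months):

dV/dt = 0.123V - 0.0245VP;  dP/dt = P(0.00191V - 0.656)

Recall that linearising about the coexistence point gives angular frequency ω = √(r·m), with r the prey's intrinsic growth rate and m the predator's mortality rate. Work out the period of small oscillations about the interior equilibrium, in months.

T ≈ 22.1 months

Here r = 0.123 and m = 0.656, so r·m = 0.0807.
ω = √0.0807 = 0.284 per month, hence T = 2π/ω ≈ 22.1 months.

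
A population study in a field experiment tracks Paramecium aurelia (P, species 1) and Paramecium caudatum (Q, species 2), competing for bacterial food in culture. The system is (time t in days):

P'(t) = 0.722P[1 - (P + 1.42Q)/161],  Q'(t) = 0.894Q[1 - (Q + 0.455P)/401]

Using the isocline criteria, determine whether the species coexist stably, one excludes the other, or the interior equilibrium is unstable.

Compare the nullcline intercepts: K1/α12 = 161/1.42 = 113 < K2 = 401; K2/α21 = 401/0.455 = 881 > K1 = 161.
Since the inequalities point opposite ways, species 2 can invade but species 1 cannot.

species 2 excludes species 1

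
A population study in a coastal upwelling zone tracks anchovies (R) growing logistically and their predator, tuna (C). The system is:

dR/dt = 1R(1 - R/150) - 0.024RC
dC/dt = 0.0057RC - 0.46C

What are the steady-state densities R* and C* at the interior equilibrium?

From dC/dt = 0 with C > 0: 0.0057R* = 0.46, so R* = 80.7.
Substitute into dR/dt = 0: 1(1 - 80.7/150) = 0.024C*.
The bracket is 0.462, giving C* = 0.462/0.024 = 19.2.

R* ≈ 80.7, C* ≈ 19.2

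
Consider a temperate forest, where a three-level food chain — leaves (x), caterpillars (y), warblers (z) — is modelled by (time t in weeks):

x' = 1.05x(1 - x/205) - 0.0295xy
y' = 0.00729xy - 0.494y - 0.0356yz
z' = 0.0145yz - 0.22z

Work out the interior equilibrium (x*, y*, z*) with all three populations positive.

From dz/dt = 0: 0.0145y* = 0.22, so y* = 15.2.
From dx/dt = 0: 1.05(1 - x*/205) = 0.0295·15.2, giving x* = 205·(1 - 0.426) = 118.
From dy/dt = 0: 0.00729·118 - 0.494 = 0.0356z*, so z* = 0.363/0.0356 = 10.2.

x* ≈ 118, y* ≈ 15.2, z* ≈ 10.2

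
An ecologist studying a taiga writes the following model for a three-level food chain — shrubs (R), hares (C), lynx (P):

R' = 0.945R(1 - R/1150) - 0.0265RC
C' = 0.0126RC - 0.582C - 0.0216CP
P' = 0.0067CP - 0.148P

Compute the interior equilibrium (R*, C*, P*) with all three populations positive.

R* ≈ 438, C* ≈ 22.1, P* ≈ 228

From dP/dt = 0: 0.0067C* = 0.148, so C* = 22.1.
From dR/dt = 0: 0.945(1 - R*/1150) = 0.0265·22.1, giving R* = 1150·(1 - 0.619) = 438.
From dC/dt = 0: 0.0126·438 - 0.582 = 0.0216P*, so P* = 4.93/0.0216 = 228.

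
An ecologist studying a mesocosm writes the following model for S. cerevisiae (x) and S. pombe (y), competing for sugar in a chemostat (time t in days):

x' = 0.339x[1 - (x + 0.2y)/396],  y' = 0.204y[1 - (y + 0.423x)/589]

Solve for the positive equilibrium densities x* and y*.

Setting both brackets to zero gives the nullclines x + 0.2y = 396 and 0.423x + y = 589.
Substituting y = 589 - 0.423x into the first: x(1 - 0.2·0.423) = 396 - 0.2·589.
So x* = 278/0.915 = 304, and then y* = 589 - 0.423·304 = 460.

x* ≈ 304, y* ≈ 460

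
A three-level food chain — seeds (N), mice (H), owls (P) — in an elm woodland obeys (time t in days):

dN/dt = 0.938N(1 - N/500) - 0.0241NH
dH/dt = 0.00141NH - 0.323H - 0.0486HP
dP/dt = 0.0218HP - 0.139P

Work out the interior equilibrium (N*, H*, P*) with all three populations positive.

From dP/dt = 0: 0.0218H* = 0.139, so H* = 6.38.
From dN/dt = 0: 0.938(1 - N*/500) = 0.0241·6.38, giving N* = 500·(1 - 0.164) = 418.
From dH/dt = 0: 0.00141·418 - 0.323 = 0.0486P*, so P* = 0.267/0.0486 = 5.48.

N* ≈ 418, H* ≈ 6.38, P* ≈ 5.48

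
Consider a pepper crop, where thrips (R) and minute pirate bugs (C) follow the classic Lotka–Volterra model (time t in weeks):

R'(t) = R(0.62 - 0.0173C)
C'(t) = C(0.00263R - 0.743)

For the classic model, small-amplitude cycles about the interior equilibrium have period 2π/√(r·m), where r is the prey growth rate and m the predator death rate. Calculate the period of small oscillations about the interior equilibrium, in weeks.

T ≈ 9.26 weeks

Here r = 0.62 and m = 0.743, so r·m = 0.461.
ω = √0.461 = 0.679 per week, hence T = 2π/ω ≈ 9.26 weeks.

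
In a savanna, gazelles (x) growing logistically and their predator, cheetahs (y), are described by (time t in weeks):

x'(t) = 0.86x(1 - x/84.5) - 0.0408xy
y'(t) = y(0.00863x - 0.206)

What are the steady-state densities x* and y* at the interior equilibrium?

x* ≈ 23.9, y* ≈ 15.1

From dy/dt = 0 with y > 0: 0.00863x* = 0.206, so x* = 23.9.
Substitute into dx/dt = 0: 0.86(1 - 23.9/84.5) = 0.0408y*.
The bracket is 0.718, giving y* = 0.617/0.0408 = 15.1.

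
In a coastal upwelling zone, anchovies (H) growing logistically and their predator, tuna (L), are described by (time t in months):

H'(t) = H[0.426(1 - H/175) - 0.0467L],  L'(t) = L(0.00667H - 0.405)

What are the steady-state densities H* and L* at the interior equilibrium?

H* ≈ 60.7, L* ≈ 5.96

From dL/dt = 0 with L > 0: 0.00667H* = 0.405, so H* = 60.7.
Substitute into dH/dt = 0: 0.426(1 - 60.7/175) = 0.0467L*.
The bracket is 0.653, giving L* = 0.278/0.0467 = 5.96.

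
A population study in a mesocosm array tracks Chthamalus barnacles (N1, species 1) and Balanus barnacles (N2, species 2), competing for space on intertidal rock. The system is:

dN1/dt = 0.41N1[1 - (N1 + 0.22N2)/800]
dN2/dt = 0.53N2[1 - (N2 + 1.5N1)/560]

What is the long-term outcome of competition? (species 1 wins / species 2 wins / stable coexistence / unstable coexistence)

species 1 excludes species 2

Compare the nullcline intercepts: K1/α12 = 800/0.22 = 3640 > K2 = 560; K2/α21 = 560/1.5 = 373 < K1 = 800.
Since the inequalities point opposite ways, species 1 can invade but species 2 cannot.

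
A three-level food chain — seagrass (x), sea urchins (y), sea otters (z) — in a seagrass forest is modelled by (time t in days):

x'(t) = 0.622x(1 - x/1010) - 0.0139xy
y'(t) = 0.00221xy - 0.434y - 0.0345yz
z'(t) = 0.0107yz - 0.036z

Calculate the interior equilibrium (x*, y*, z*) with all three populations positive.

From dz/dt = 0: 0.0107y* = 0.036, so y* = 3.36.
From dx/dt = 0: 0.622(1 - x*/1010) = 0.0139·3.36, giving x* = 1010·(1 - 0.0752) = 934.
From dy/dt = 0: 0.00221·934 - 0.434 = 0.0345z*, so z* = 1.63/0.0345 = 47.3.

x* ≈ 934, y* ≈ 3.36, z* ≈ 47.3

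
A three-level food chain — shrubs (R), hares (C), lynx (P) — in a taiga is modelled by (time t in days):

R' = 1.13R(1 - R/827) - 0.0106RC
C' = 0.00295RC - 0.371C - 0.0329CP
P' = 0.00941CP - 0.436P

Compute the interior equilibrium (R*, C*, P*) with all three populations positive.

From dP/dt = 0: 0.00941C* = 0.436, so C* = 46.3.
From dR/dt = 0: 1.13(1 - R*/827) = 0.0106·46.3, giving R* = 827·(1 - 0.435) = 468.
From dC/dt = 0: 0.00295·468 - 0.371 = 0.0329P*, so P* = 1.01/0.0329 = 30.6.

R* ≈ 468, C* ≈ 46.3, P* ≈ 30.6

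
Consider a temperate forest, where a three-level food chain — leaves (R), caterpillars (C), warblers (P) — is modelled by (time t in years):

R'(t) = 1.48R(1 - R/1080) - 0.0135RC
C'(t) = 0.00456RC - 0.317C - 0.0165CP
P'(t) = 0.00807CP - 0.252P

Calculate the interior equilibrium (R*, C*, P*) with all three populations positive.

R* ≈ 772, C* ≈ 31.2, P* ≈ 194

From dP/dt = 0: 0.00807C* = 0.252, so C* = 31.2.
From dR/dt = 0: 1.48(1 - R*/1080) = 0.0135·31.2, giving R* = 1080·(1 - 0.285) = 772.
From dC/dt = 0: 0.00456·772 - 0.317 = 0.0165P*, so P* = 3.21/0.0165 = 194.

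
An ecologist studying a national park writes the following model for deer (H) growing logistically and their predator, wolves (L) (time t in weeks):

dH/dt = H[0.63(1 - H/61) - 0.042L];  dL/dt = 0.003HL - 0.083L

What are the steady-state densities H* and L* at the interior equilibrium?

H* ≈ 27.7, L* ≈ 8.2

From dL/dt = 0 with L > 0: 0.003H* = 0.083, so H* = 27.7.
Substitute into dH/dt = 0: 0.63(1 - 27.7/61) = 0.042L*.
The bracket is 0.546, giving L* = 0.344/0.042 = 8.2.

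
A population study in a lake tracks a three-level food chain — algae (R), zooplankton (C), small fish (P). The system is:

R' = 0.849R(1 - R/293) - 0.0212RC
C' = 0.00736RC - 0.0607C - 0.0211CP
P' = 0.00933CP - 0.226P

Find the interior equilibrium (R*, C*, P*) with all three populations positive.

From dP/dt = 0: 0.00933C* = 0.226, so C* = 24.2.
From dR/dt = 0: 0.849(1 - R*/293) = 0.0212·24.2, giving R* = 293·(1 - 0.605) = 116.
From dC/dt = 0: 0.00736·116 - 0.0607 = 0.0211P*, so P* = 0.791/0.0211 = 37.5.

R* ≈ 116, C* ≈ 24.2, P* ≈ 37.5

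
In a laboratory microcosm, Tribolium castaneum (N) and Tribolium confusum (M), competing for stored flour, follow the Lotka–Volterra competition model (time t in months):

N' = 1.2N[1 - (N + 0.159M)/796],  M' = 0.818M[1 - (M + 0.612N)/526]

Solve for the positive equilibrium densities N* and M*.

N* ≈ 789, M* ≈ 43

Setting both brackets to zero gives the nullclines N + 0.159M = 796 and 0.612N + M = 526.
Substituting M = 526 - 0.612N into the first: N(1 - 0.159·0.612) = 796 - 0.159·526.
So N* = 712/0.903 = 789, and then M* = 526 - 0.612·789 = 43.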